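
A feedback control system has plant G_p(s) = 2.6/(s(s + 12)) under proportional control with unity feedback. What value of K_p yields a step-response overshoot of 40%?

K_p = 177

From %OS = 100·exp(−πζ/√(1−ζ²)) = 40%, ζ = −ln(0.4)/√(π²+ln²(0.4)) = 0.28.
Characteristic equation s² + 12s + 2.6K_p = 0 gives ζ = 12/(2√(2.6K_p)).
Setting ζ = 0.28: √(2.6K_p) = 12/(2·0.28) = 21.43, so K_p = 459.2/2.6 = 177.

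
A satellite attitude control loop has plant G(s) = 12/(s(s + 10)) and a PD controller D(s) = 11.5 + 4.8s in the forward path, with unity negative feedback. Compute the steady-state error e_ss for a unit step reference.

0

The open loop D(s)G(s) has a pole at the origin (type 1), so the static position error constant is infinite and e_ss = 1/(1+∞) = 0.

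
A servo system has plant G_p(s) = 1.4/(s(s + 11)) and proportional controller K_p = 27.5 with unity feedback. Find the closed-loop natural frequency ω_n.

The closed-loop denominator is s(s+11) + 27.5·1.4 = s² + 11s + 38.5.
So ω_n² = 38.5 ⇒ ω_n = 6.205 rad/s, and ζ = 11/(2ω_n) = 0.886.

ω_n = 6.2 rad/s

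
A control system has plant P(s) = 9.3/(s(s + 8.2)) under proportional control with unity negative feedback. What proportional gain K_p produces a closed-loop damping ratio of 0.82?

Closed-loop characteristic equation: s² + 8.2s + K_p·9.3 = 0.
So ω_n = √(9.3K_p) and 2ζω_n = 8.2, giving ζ = 8.2/(2√(9.3K_p)).
Setting ζ = 0.82: √(9.3K_p) = 8.2/(2·0.82) = 5, so K_p = 25/9.3 = 2.69.

K_p = 2.69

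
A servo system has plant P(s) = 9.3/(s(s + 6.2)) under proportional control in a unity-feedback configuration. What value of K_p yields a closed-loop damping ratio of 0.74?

K_p = 1.89

Closed-loop characteristic equation: s² + 6.2s + K_p·9.3 = 0.
So ω_n = √(9.3K_p) and 2ζω_n = 6.2, giving ζ = 6.2/(2√(9.3K_p)).
Setting ζ = 0.74: √(9.3K_p) = 6.2/(2·0.74) = 4.189, so K_p = 17.55/9.3 = 1.89.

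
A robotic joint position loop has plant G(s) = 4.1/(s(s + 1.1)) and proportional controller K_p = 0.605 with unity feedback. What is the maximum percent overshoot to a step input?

The closed-loop denominator s² + 1.1s + 2.48 gives ω_n = √2.48 = 1.575 and ζ = 1.1/(2ω_n) = 0.3492.
%OS = 100·exp(−πζ/√(1−ζ²)) = 100·exp(−π·0.3492/√0.878) = 31%.

31%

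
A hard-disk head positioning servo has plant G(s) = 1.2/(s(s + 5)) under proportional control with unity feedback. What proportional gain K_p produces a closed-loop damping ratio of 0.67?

Closed-loop characteristic equation: s² + 5s + K_p·1.2 = 0.
So ω_n = √(1.2K_p) and 2ζω_n = 5, giving ζ = 5/(2√(1.2K_p)).
Setting ζ = 0.67: √(1.2K_p) = 5/(2·0.67) = 3.731, so K_p = 13.92/1.2 = 11.6.

K_p = 11.6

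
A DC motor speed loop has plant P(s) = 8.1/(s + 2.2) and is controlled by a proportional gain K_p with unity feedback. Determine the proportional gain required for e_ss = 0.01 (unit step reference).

The loop is type 0, so e_ss(step) = 1/(1 + K_pos) with K_pos = K_p·P(0).
P(0) = 3.682. Require 1/(1 + K_p·3.682) = 0.01, so 1 + 3.682·K_p = 100.
K_p = (100 − 1)/3.682 = 26.9.

K_p = 26.9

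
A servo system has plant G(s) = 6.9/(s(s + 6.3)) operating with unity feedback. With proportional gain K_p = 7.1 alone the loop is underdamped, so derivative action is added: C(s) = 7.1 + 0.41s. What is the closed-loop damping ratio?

Forward path: (7.1 + 0.41s)·6.9/(s(s+6.3)). The closed-loop characteristic equation is s² + (6.3 + 6.9·0.41)s + 6.9·7.1 = 0.
That is s² + 9.129s + 48.99 = 0, so ω_n = 6.999 rad/s and ζ = 9.129/(2·6.999) = 0.6521.

ζ = 0.652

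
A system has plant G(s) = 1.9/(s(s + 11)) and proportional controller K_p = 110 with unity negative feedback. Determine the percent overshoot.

From 1 + K_pG(s) = 0: s² + 11s + 209 = 0 ⇒ ω_n = 14.46, ζ = 0.3804.
%OS = 100·exp(−πζ/√(1−ζ²)) = 100·exp(−π·0.3804/√0.8553) = 27.5%.

27.5%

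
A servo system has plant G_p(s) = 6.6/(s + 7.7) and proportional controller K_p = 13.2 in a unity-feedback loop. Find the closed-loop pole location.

Closed-loop transfer function: T(s) = K_p·G_p(s)/(1 + K_p·G_p(s)) = 87.12/(s + 7.7 + 87.12) = 87.12/(s + 94.82).
The closed-loop pole is at s = −94.82.

s = -94.82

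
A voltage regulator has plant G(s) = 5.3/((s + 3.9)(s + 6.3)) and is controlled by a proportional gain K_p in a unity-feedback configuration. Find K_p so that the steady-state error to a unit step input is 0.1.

Steady-state error for a unit step on this type-0 loop is 1/(1 + K_p·G(0)).
G(0) = 0.2157. Require 1/(1 + K_p·0.2157) = 0.1, so 1 + 0.2157·K_p = 10.
K_p = (10 − 1)/0.2157 = 41.7.

K_p = 41.7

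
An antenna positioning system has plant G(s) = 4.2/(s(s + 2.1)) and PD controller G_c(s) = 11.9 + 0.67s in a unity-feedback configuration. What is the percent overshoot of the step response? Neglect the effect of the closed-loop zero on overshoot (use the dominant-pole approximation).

Forward path: (11.9 + 0.67s)·4.2/(s(s+2.1)). The closed-loop characteristic equation is s² + (2.1 + 4.2·0.67)s + 4.2·11.9 = 0.
That is s² + 4.914s + 49.98 = 0, so ω_n = 7.07 rad/s and ζ = 4.914/(2·7.07) = 0.3475.
%OS = 100·exp(−πζ/√(1−ζ²)) = 31.2%.

31.2%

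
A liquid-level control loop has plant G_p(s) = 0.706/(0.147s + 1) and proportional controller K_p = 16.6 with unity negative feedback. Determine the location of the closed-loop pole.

Closed loop: T(s) = K_p·G_p/(1+K_p·G_p) = 11.72/(0.147s + 1 + 11.72), with pole at s = −(1 + 11.72)/0.147 = −86.53.

s = -86.53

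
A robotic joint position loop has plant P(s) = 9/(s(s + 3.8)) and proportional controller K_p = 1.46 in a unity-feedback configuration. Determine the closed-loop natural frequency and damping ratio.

ω_n = 3.62 rad/s, ζ = 0.524

1 + K_p·P(s) = 0 gives s² + 3.8s + 13.14 = 0.
So ω_n² = 13.14 ⇒ ω_n = 3.625 rad/s, and ζ = 3.8/(2ω_n) = 0.524.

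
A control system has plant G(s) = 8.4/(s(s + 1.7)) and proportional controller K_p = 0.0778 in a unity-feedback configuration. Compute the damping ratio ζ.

1 + K_p·G(s) = 0 gives s² + 1.7s + 0.6535 = 0.
Matching s² + 2ζω_n s + ω_n²: ω_n = √0.6535 = 0.8084 rad/s and 2ζω_n = 1.7, so ζ = 1.7/(2·0.8084) = 1.05.

ζ = 1.05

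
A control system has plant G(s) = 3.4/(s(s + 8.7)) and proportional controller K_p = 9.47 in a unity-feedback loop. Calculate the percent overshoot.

Closed-loop characteristic equation: s² + 8.7s + 32.2 = 0, so ω_n = 5.674 rad/s and ζ = 8.7/(2·5.674) = 0.7666.
%OS = 100·exp(−πζ/√(1−ζ²)) = 100·exp(−π·0.7666/√0.4123) = 2.35%.

2.35%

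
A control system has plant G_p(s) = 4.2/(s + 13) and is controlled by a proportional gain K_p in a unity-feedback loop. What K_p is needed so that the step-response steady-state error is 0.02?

K_p = 152

For a type-0 loop with proportional control, e_ss = 1/(1 + K_p·G_p(0)).
G_p(0) = 0.3231. Require 1/(1 + K_p·0.3231) = 0.02, so 1 + 0.3231·K_p = 50.
K_p = (50 − 1)/0.3231 = 152.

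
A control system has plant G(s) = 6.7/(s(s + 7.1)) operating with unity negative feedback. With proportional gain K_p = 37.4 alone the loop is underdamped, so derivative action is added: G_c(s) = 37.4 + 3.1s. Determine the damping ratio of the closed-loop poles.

ζ = 0.88

Forward path: (37.4 + 3.1s)·6.7/(s(s+7.1)). The closed-loop characteristic equation is s² + (7.1 + 6.7·3.1)s + 6.7·37.4 = 0.
That is s² + 27.87s + 250.6 = 0, so ω_n = 15.83 rad/s and ζ = 27.87/(2·15.83) = 0.8803.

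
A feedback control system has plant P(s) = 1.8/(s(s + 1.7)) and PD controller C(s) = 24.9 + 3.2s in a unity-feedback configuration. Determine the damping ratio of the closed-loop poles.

ζ = 0.557

Forward path: (24.9 + 3.2s)·1.8/(s(s+1.7)). The closed-loop characteristic equation is s² + (1.7 + 1.8·3.2)s + 1.8·24.9 = 0.
That is s² + 7.46s + 44.82 = 0, so ω_n = 6.695 rad/s and ζ = 7.46/(2·6.695) = 0.5572.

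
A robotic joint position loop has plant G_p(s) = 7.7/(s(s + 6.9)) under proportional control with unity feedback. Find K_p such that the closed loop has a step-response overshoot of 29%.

From %OS = 100·exp(−πζ/√(1−ζ²)) = 29%, ζ = −ln(0.29)/√(π²+ln²(0.29)) = 0.3666.
Characteristic equation s² + 6.9s + 7.7K_p = 0 gives ζ = 6.9/(2√(7.7K_p)).
Setting ζ = 0.3666: √(7.7K_p) = 6.9/(2·0.3666) = 9.411, so K_p = 88.57/7.7 = 11.5.

K_p = 11.5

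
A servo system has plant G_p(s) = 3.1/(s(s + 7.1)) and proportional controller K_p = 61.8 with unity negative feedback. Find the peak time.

T_p = 0.235 s

Closed-loop characteristic equation: s² + 7.1s + 191.6 = 0, so ω_n = 13.84 rad/s and ζ = 7.1/(2·13.84) = 0.2565.
Damped frequency ω_d = ω_n√(1−ζ²) = 13.38 rad/s, so peak time T_p = π/ω_d = 0.235 s.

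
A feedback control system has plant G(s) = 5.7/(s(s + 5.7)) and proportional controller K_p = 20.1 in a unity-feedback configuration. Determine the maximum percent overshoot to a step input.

42%

The closed-loop denominator s² + 5.7s + 114.6 gives ω_n = √114.6 = 10.7 and ζ = 5.7/(2ω_n) = 0.2663.
%OS = 100·exp(−πζ/√(1−ζ²)) = 100·exp(−π·0.2663/√0.9291) = 42%.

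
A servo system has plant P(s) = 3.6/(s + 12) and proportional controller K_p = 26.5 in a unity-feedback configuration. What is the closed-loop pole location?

s = -107.4

Closed-loop transfer function: T(s) = K_p·P(s)/(1 + K_p·P(s)) = 95.4/(s + 12 + 95.4) = 95.4/(s + 107.4).
The closed-loop pole is at s = −107.4.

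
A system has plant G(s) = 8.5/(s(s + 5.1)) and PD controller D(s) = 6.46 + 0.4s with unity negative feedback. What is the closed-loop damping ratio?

Forward path: (6.46 + 0.4s)·8.5/(s(s+5.1)). The closed-loop characteristic equation is s² + (5.1 + 8.5·0.4)s + 8.5·6.46 = 0.
That is s² + 8.5s + 54.91 = 0, so ω_n = 7.41 rad/s and ζ = 8.5/(2·7.41) = 0.5735.

ζ = 0.574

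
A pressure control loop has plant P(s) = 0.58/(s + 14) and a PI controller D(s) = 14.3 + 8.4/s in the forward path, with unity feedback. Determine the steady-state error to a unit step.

The open loop D(s)P(s) has a pole at the origin (type 1), so the static position error constant is infinite and e_ss = 1/(1+∞) = 0.

0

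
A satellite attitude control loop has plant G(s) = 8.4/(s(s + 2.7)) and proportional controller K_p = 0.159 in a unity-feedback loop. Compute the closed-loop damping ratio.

The closed-loop denominator is s(s+2.7) + 0.159·8.4 = s² + 2.7s + 1.336.
Matching s² + 2ζω_n s + ω_n²: ω_n = √1.336 = 1.156 rad/s and 2ζω_n = 2.7, so ζ = 2.7/(2·1.156) = 1.17.

ζ = 1.17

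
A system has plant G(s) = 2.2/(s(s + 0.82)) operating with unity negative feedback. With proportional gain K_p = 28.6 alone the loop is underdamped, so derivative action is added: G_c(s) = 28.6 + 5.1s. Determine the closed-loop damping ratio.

ζ = 0.759

Forward path: (28.6 + 5.1s)·2.2/(s(s+0.82)). The closed-loop characteristic equation is s² + (0.82 + 2.2·5.1)s + 2.2·28.6 = 0.
That is s² + 12.04s + 62.92 = 0, so ω_n = 7.932 rad/s and ζ = 12.04/(2·7.932) = 0.7589.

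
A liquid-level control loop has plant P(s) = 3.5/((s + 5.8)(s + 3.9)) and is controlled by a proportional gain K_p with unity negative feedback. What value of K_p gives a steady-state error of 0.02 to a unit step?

K_p = 317

For a type-0 loop with proportional control, e_ss = 1/(1 + K_p·P(0)).
P(0) = 0.1547. Require 1/(1 + K_p·0.1547) = 0.02, so 1 + 0.1547·K_p = 50.
K_p = (50 − 1)/0.1547 = 317.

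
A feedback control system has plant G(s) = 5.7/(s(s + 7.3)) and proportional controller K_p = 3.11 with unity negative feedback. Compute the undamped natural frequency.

ω_n = 4.21 rad/s

1 + K_p·G(s) = 0 gives s² + 7.3s + 17.73 = 0.
Matching s² + 2ζω_n s + ω_n²: ω_n = √17.73 = 4.21 rad/s and 2ζω_n = 7.3, so ζ = 7.3/(2·4.21) = 0.867.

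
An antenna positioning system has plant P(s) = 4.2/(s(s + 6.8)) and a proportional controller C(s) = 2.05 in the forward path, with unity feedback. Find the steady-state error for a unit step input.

0

The open loop C(s)P(s) has a pole at the origin (type 1), so the static position error constant is infinite and e_ss = 1/(1+∞) = 0.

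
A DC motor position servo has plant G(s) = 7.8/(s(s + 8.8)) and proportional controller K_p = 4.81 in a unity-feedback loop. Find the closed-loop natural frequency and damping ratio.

ω_n = 6.13 rad/s, ζ = 0.718

The closed-loop denominator is s(s+8.8) + 4.81·7.8 = s² + 8.8s + 37.52.
So ω_n² = 37.52 ⇒ ω_n = 6.125 rad/s, and ζ = 8.8/(2ω_n) = 0.718.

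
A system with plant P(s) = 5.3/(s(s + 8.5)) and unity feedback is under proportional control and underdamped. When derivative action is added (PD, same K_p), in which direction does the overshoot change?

decrease

With PD the characteristic equation becomes s² + (a + K·K_d)s + K·K_p = 0; the damping term grows, ζ rises, overshoot falls.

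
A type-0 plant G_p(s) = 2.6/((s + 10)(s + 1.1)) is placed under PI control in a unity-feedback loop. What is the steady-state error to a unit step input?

0

The PI controller's integrator makes the forward path type 1, so e_ss to a step is zero.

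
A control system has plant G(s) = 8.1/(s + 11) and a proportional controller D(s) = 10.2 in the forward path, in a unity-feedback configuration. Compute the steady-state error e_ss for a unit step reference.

0.117

The loop is type 0. Static position error constant K_pos = D(0)·G(0) = 10.2·0.7364 = 7.511.
Steady-state error to a unit step: e_ss = 1/(1+K_pos) = 1/8.511 = 0.117.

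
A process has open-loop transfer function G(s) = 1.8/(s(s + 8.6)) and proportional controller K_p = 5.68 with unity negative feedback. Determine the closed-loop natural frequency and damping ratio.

ω_n = 3.2 rad/s, ζ = 1.34

1 + K_p·G(s) = 0 gives s² + 8.6s + 10.22 = 0.
Matching s² + 2ζω_n s + ω_n²: ω_n = √10.22 = 3.197 rad/s and 2ζω_n = 8.6, so ζ = 8.6/(2·3.197) = 1.34.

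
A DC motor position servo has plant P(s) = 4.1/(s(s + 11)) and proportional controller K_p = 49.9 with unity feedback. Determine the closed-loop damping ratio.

1 + K_p·P(s) = 0 gives s² + 11s + 204.6 = 0.
Matching s² + 2ζω_n s + ω_n²: ω_n = √204.6 = 14.3 rad/s and 2ζω_n = 11, so ζ = 11/(2·14.3) = 0.385.

ζ = 0.385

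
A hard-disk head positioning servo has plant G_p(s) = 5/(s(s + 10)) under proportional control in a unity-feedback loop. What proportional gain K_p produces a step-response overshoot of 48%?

K_p = 96.6

From %OS = 100·exp(−πζ/√(1−ζ²)) = 48%, ζ = −ln(0.48)/√(π²+ln²(0.48)) = 0.2275.
Characteristic equation s² + 10s + 5K_p = 0 gives ζ = 10/(2√(5K_p)).
Setting ζ = 0.2275: √(5K_p) = 10/(2·0.2275) = 21.98, so K_p = 483/5 = 96.6.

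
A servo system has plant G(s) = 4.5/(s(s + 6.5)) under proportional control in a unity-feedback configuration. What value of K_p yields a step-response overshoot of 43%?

From %OS = 100·exp(−πζ/√(1−ζ²)) = 43%, ζ = −ln(0.43)/√(π²+ln²(0.43)) = 0.2594.
Characteristic equation s² + 6.5s + 4.5K_p = 0 gives ζ = 6.5/(2√(4.5K_p)).
Setting ζ = 0.2594: √(4.5K_p) = 6.5/(2·0.2594) = 12.53, so K_p = 156.9/4.5 = 34.9.

K_p = 34.9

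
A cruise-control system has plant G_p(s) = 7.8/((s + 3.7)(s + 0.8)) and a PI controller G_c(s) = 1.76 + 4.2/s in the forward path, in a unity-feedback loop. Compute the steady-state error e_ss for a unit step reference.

0

The open loop G_c(s)G_p(s) has a pole at the origin (type 1), so the static position error constant is infinite and e_ss = 1/(1+∞) = 0.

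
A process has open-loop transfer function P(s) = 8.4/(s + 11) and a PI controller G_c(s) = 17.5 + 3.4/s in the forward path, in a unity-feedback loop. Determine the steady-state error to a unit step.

The open loop G_c(s)P(s) has a pole at the origin (type 1), so the static position error constant is infinite and e_ss = 1/(1+∞) = 0.

0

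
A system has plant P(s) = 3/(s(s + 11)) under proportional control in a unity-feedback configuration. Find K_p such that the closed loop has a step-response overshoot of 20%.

K_p = 48.5

From %OS = 100·exp(−πζ/√(1−ζ²)) = 20%, ζ = −ln(0.2)/√(π²+ln²(0.2)) = 0.4559.
Characteristic equation s² + 11s + 3K_p = 0 gives ζ = 11/(2√(3K_p)).
Setting ζ = 0.4559: √(3K_p) = 11/(2·0.4559) = 12.06, so K_p = 145.5/3 = 48.5.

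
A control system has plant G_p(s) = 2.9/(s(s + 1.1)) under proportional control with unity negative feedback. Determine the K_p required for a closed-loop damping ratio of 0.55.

Closed-loop characteristic equation: s² + 1.1s + K_p·2.9 = 0.
So ω_n = √(2.9K_p) and 2ζω_n = 1.1, giving ζ = 1.1/(2√(2.9K_p)).
Setting ζ = 0.55: √(2.9K_p) = 1.1/(2·0.55) = 1, so K_p = 1/2.9 = 0.345.

K_p = 0.345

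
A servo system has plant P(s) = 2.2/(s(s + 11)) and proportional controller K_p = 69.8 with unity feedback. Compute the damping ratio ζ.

The closed-loop denominator is s(s+11) + 69.8·2.2 = s² + 11s + 153.6.
So ω_n² = 153.6 ⇒ ω_n = 12.39 rad/s, and ζ = 11/(2ω_n) = 0.444.

ζ = 0.444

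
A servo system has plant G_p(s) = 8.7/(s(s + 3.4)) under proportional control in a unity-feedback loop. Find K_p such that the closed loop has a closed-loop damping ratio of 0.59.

Closed-loop characteristic equation: s² + 3.4s + K_p·8.7 = 0.
So ω_n = √(8.7K_p) and 2ζω_n = 3.4, giving ζ = 3.4/(2√(8.7K_p)).
Setting ζ = 0.59: √(8.7K_p) = 3.4/(2·0.59) = 2.881, so K_p = 8.302/8.7 = 0.954.

K_p = 0.954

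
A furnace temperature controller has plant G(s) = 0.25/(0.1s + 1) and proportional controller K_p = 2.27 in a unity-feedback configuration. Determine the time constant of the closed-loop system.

Closed loop: T(s) = K_p·G/(1+K_p·G) = 0.5675/(0.1s + 1 + 0.5675), with pole at s = −(1 + 0.5675)/0.1 = −15.68.
Closed-loop time constant τ = 1/15.68 = 0.0638 s.

τ = 0.0638 s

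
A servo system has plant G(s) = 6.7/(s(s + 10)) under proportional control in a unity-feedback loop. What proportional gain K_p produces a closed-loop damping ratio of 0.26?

Closed-loop characteristic equation: s² + 10s + K_p·6.7 = 0.
So ω_n = √(6.7K_p) and 2ζω_n = 10, giving ζ = 10/(2√(6.7K_p)).
Setting ζ = 0.26: √(6.7K_p) = 10/(2·0.26) = 19.23, so K_p = 369.8/6.7 = 55.2.

K_p = 55.2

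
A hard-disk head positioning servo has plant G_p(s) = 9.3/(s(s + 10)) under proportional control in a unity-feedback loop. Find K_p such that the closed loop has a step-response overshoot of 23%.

From %OS = 100·exp(−πζ/√(1−ζ²)) = 23%, ζ = −ln(0.23)/√(π²+ln²(0.23)) = 0.4237.
Characteristic equation s² + 10s + 9.3K_p = 0 gives ζ = 10/(2√(9.3K_p)).
Setting ζ = 0.4237: √(9.3K_p) = 10/(2·0.4237) = 11.8, so K_p = 139.2/9.3 = 15.

K_p = 15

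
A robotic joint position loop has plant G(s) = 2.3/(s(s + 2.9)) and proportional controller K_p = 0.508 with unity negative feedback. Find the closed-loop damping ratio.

ζ = 1.34

The closed-loop denominator is s(s+2.9) + 0.508·2.3 = s² + 2.9s + 1.168.
So ω_n² = 1.168 ⇒ ω_n = 1.081 rad/s, and ζ = 2.9/(2ω_n) = 1.34.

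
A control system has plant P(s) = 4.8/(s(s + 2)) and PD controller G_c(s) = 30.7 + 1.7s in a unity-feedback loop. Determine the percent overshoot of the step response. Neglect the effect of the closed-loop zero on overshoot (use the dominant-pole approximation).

23.5%

Forward path: (30.7 + 1.7s)·4.8/(s(s+2)). The closed-loop characteristic equation is s² + (2 + 4.8·1.7)s + 4.8·30.7 = 0.
That is s² + 10.16s + 147.4 = 0, so ω_n = 12.14 rad/s and ζ = 10.16/(2·12.14) = 0.4185.
%OS = 100·exp(−πζ/√(1−ζ²)) = 23.5%.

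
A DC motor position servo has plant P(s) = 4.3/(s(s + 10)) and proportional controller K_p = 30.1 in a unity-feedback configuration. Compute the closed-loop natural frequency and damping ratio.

ω_n = 11.4 rad/s, ζ = 0.439

The closed-loop denominator is s(s+10) + 30.1·4.3 = s² + 10s + 129.4.
So ω_n² = 129.4 ⇒ ω_n = 11.38 rad/s, and ζ = 10/(2ω_n) = 0.439.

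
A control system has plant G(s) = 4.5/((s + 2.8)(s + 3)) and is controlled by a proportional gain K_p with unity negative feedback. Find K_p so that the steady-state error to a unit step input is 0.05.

K_p = 35.5

The loop is type 0, so e_ss(step) = 1/(1 + K_pos) with K_pos = K_p·G(0).
G(0) = 0.5357. Require 1/(1 + K_p·0.5357) = 0.05, so 1 + 0.5357·K_p = 20.
K_p = (20 − 1)/0.5357 = 35.5.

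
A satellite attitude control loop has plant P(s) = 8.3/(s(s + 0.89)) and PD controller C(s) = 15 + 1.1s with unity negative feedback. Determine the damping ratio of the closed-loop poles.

ζ = 0.449

Forward path: (15 + 1.1s)·8.3/(s(s+0.89)). The closed-loop characteristic equation is s² + (0.89 + 8.3·1.1)s + 8.3·15 = 0.
That is s² + 10.02s + 124.5 = 0, so ω_n = 11.16 rad/s and ζ = 10.02/(2·11.16) = 0.449.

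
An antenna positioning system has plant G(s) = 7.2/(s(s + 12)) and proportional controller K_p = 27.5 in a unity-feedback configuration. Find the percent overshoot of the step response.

The closed-loop denominator s² + 12s + 198 gives ω_n = √198 = 14.07 and ζ = 12/(2ω_n) = 0.4264.
%OS = 100·exp(−πζ/√(1−ζ²)) = 100·exp(−π·0.4264/√0.8182) = 22.7%.

22.7%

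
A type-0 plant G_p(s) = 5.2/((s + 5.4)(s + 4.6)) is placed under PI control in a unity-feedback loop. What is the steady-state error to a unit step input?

The PI controller's integrator makes the forward path type 1, so e_ss to a step is zero.

0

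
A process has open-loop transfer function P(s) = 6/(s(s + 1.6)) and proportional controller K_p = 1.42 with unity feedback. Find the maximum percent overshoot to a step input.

40.8%

From 1 + K_pP(s) = 0: s² + 1.6s + 8.52 = 0 ⇒ ω_n = 2.919, ζ = 0.2741.
%OS = 100·exp(−πζ/√(1−ζ²)) = 100·exp(−π·0.2741/√0.9249) = 40.8%.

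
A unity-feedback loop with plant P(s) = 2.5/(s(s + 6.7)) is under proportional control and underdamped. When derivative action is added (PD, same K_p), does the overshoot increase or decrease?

decrease

The derivative term adds K·K_d to the s-coefficient of the characteristic equation, raising 2ζω_n while ω_n is unchanged; ζ increases, so overshoot decreases.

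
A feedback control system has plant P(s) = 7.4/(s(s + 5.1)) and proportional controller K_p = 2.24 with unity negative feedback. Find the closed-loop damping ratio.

With unity feedback the closed-loop characteristic equation is s² + 5.1s + 2.24·7.4 = s² + 5.1s + 16.58 = 0.
So ω_n² = 16.58 ⇒ ω_n = 4.071 rad/s, and ζ = 5.1/(2ω_n) = 0.626.

ζ = 0.626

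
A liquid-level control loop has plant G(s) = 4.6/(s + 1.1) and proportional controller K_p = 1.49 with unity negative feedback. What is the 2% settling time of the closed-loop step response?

T_s ≈ 0.503 s

Closed-loop transfer function: T(s) = K_p·G(s)/(1 + K_p·G(s)) = 6.854/(s + 1.1 + 6.854) = 6.854/(s + 7.954).
Time constant τ = 1/7.954 = 0.1257 s, so the 2% settling time is about 4τ = 0.503 s.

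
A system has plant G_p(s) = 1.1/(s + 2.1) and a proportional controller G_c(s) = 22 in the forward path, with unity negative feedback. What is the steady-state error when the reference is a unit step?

0.0798

The loop is type 0. Static position error constant K_pos = G_c(0)·G_p(0) = 22·0.5238 = 11.52.
Steady-state error to a unit step: e_ss = 1/(1+K_pos) = 1/12.52 = 0.0798.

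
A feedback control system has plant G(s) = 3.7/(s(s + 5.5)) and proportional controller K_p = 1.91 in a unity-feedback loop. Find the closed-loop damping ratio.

ζ = 1.03

1 + K_p·G(s) = 0 gives s² + 5.5s + 7.067 = 0.
Matching s² + 2ζω_n s + ω_n²: ω_n = √7.067 = 2.658 rad/s and 2ζω_n = 5.5, so ζ = 5.5/(2·2.658) = 1.03.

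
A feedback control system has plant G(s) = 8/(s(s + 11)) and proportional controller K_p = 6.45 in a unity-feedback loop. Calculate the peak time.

Closed-loop characteristic equation: s² + 11s + 51.6 = 0, so ω_n = 7.183 rad/s and ζ = 11/(2·7.183) = 0.7657.
Damped frequency ω_d = ω_n√(1−ζ²) = 4.621 rad/s, so peak time T_p = π/ω_d = 0.68 s.

T_p = 0.68 s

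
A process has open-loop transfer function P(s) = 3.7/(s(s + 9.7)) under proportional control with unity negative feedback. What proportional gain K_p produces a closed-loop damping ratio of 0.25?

Closed-loop characteristic equation: s² + 9.7s + K_p·3.7 = 0.
So ω_n = √(3.7K_p) and 2ζω_n = 9.7, giving ζ = 9.7/(2√(3.7K_p)).
Setting ζ = 0.25: √(3.7K_p) = 9.7/(2·0.25) = 19.4, so K_p = 376.4/3.7 = 102.

K_p = 102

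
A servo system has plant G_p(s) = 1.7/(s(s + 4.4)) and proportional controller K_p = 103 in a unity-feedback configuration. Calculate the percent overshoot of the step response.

From 1 + K_pG_p(s) = 0: s² + 4.4s + 175.1 = 0 ⇒ ω_n = 13.23, ζ = 0.1663.
%OS = 100·exp(−πζ/√(1−ζ²)) = 100·exp(−π·0.1663/√0.9724) = 58.9%.

58.9%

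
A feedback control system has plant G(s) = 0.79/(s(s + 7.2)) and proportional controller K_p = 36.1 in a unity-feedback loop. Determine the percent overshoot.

The closed-loop denominator s² + 7.2s + 28.52 gives ω_n = √28.52 = 5.34 and ζ = 7.2/(2ω_n) = 0.6741.
%OS = 100·exp(−πζ/√(1−ζ²)) = 100·exp(−π·0.6741/√0.5456) = 5.69%.

5.69%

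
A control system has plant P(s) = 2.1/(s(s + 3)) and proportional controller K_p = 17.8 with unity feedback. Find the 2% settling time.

T_s ≈ 2.67 s

From 1 + K_pP(s) = 0: s² + 3s + 37.38 = 0 ⇒ ω_n = 6.114, ζ = 0.2453.
2% settling time T_s ≈ 4/(ζω_n) = 4/1.5 = 2.67 s.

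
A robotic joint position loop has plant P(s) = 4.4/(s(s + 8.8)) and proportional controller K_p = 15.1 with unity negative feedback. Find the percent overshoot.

13.3%

The closed-loop denominator s² + 8.8s + 66.44 gives ω_n = √66.44 = 8.151 and ζ = 8.8/(2ω_n) = 0.5398.
%OS = 100·exp(−πζ/√(1−ζ²)) = 100·exp(−π·0.5398/√0.7086) = 13.3%.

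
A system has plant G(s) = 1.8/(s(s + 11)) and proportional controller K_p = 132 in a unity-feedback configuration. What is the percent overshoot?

30.1%

Closed-loop characteristic equation: s² + 11s + 237.6 = 0, so ω_n = 15.41 rad/s and ζ = 11/(2·15.41) = 0.3568.
%OS = 100·exp(−πζ/√(1−ζ²)) = 100·exp(−π·0.3568/√0.8727) = 30.1%.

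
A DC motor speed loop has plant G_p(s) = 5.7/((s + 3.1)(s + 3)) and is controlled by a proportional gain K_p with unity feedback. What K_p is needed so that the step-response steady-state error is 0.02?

The loop is type 0, so e_ss(step) = 1/(1 + K_pos) with K_pos = K_p·G_p(0).
G_p(0) = 0.6129. Require 1/(1 + K_p·0.6129) = 0.02, so 1 + 0.6129·K_p = 50.
K_p = (50 − 1)/0.6129 = 79.9.

K_p = 79.9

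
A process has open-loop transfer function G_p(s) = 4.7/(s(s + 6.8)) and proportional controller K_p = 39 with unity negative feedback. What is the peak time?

T_p = 0.24 s

The closed-loop denominator s² + 6.8s + 183.3 gives ω_n = √183.3 = 13.54 and ζ = 6.8/(2ω_n) = 0.2511.
Damped frequency ω_d = ω_n√(1−ζ²) = 13.1 rad/s, so peak time T_p = π/ω_d = 0.24 s.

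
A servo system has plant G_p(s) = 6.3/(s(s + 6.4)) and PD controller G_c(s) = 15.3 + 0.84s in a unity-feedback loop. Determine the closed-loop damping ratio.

Forward path: (15.3 + 0.84s)·6.3/(s(s+6.4)). The closed-loop characteristic equation is s² + (6.4 + 6.3·0.84)s + 6.3·15.3 = 0.
That is s² + 11.69s + 96.39 = 0, so ω_n = 9.818 rad/s and ζ = 11.69/(2·9.818) = 0.5954.

ζ = 0.595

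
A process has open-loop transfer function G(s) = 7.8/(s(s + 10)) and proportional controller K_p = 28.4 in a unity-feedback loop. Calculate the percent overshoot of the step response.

From 1 + K_pG(s) = 0: s² + 10s + 221.5 = 0 ⇒ ω_n = 14.88, ζ = 0.3359.
%OS = 100·exp(−πζ/√(1−ζ²)) = 100·exp(−π·0.3359/√0.8871) = 32.6%.

32.6%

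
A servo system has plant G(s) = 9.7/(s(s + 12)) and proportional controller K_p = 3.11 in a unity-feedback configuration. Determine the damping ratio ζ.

ζ = 1.09

1 + K_p·G(s) = 0 gives s² + 12s + 30.17 = 0.
Matching s² + 2ζω_n s + ω_n²: ω_n = √30.17 = 5.492 rad/s and 2ζω_n = 12, so ζ = 12/(2·5.492) = 1.09.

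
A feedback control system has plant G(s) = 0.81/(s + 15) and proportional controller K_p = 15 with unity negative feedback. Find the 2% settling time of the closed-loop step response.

T_s ≈ 0.147 s

Closed-loop transfer function: T(s) = K_p·G(s)/(1 + K_p·G(s)) = 12.15/(s + 15 + 12.15) = 12.15/(s + 27.15).
Time constant τ = 1/27.15 = 0.03683 s, so the 2% settling time is about 4τ = 0.147 s.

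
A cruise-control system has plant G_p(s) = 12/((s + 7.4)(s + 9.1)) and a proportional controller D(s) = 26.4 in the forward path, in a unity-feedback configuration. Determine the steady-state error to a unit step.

The loop is type 0. Static position error constant K_pos = D(0)·G_p(0) = 26.4·0.1782 = 4.704.
Steady-state error to a unit step: e_ss = 1/(1+K_pos) = 1/5.704 = 0.175.

0.175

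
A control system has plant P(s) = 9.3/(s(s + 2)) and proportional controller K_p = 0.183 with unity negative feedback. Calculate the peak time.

The closed-loop denominator s² + 2s + 1.702 gives ω_n = √1.702 = 1.305 and ζ = 2/(2ω_n) = 0.7665.
Damped frequency ω_d = ω_n√(1−ζ²) = 0.8378 rad/s, so peak time T_p = π/ω_d = 3.75 s.

T_p = 3.75 s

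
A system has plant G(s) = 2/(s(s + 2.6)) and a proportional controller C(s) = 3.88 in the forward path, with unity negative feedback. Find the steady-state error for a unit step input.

0

The open loop C(s)G(s) has a pole at the origin (type 1), so the static position error constant is infinite and e_ss = 1/(1+∞) = 0.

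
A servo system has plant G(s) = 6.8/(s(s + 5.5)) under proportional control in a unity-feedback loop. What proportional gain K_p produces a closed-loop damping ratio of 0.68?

Closed-loop characteristic equation: s² + 5.5s + K_p·6.8 = 0.
So ω_n = √(6.8K_p) and 2ζω_n = 5.5, giving ζ = 5.5/(2√(6.8K_p)).
Setting ζ = 0.68: √(6.8K_p) = 5.5/(2·0.68) = 4.044, so K_p = 16.35/6.8 = 2.41.

K_p = 2.41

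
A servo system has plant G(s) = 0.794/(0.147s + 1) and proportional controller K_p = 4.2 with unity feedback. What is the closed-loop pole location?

s = -29.49

Closed loop: T(s) = K_p·G/(1+K_p·G) = 3.335/(0.147s + 1 + 3.335), with pole at s = −(1 + 3.335)/0.147 = −29.49.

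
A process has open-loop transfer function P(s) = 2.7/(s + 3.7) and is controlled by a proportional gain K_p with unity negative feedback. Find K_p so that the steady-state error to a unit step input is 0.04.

K_p = 32.9

The loop is type 0, so e_ss(step) = 1/(1 + K_pos) with K_pos = K_p·P(0).
P(0) = 0.7297. Require 1/(1 + K_p·0.7297) = 0.04, so 1 + 0.7297·K_p = 25.
K_p = (25 − 1)/0.7297 = 32.9.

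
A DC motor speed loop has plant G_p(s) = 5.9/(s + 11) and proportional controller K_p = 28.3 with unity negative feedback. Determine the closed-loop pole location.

s = -178

Closed-loop transfer function: T(s) = K_p·G_p(s)/(1 + K_p·G_p(s)) = 167/(s + 11 + 167) = 167/(s + 178).
The closed-loop pole is at s = −178.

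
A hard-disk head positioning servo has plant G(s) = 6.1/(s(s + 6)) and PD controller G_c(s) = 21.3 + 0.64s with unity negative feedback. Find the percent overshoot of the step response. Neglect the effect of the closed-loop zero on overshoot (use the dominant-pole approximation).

22%

Forward path: (21.3 + 0.64s)·6.1/(s(s+6)). The closed-loop characteristic equation is s² + (6 + 6.1·0.64)s + 6.1·21.3 = 0.
That is s² + 9.904s + 129.9 = 0, so ω_n = 11.4 rad/s and ζ = 9.904/(2·11.4) = 0.4344.
%OS = 100·exp(−πζ/√(1−ζ²)) = 22%.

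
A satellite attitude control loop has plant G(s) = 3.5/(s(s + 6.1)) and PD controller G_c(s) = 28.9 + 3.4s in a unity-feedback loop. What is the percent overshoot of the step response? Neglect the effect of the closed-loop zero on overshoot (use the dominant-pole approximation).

Forward path: (28.9 + 3.4s)·3.5/(s(s+6.1)). The closed-loop characteristic equation is s² + (6.1 + 3.5·3.4)s + 3.5·28.9 = 0.
That is s² + 18s + 101.1 = 0, so ω_n = 10.06 rad/s and ζ = 18/(2·10.06) = 0.8949.
%OS = 100·exp(−πζ/√(1−ζ²)) = 0.184%.

0.184%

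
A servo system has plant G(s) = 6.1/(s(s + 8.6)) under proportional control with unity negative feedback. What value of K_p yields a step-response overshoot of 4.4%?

K_p = 6.1

From %OS = 100·exp(−πζ/√(1−ζ²)) = 4.4%, ζ = −ln(0.044)/√(π²+ln²(0.044)) = 0.7051.
Characteristic equation s² + 8.6s + 6.1K_p = 0 gives ζ = 8.6/(2√(6.1K_p)).
Setting ζ = 0.7051: √(6.1K_p) = 8.6/(2·0.7051) = 6.099, so K_p = 37.19/6.1 = 6.1.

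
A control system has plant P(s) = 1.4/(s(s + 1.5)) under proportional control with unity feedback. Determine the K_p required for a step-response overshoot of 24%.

K_p = 2.35

From %OS = 100·exp(−πζ/√(1−ζ²)) = 24%, ζ = −ln(0.24)/√(π²+ln²(0.24)) = 0.4136.
Characteristic equation s² + 1.5s + 1.4K_p = 0 gives ζ = 1.5/(2√(1.4K_p)).
Setting ζ = 0.4136: √(1.4K_p) = 1.5/(2·0.4136) = 1.813, so K_p = 3.288/1.4 = 2.35.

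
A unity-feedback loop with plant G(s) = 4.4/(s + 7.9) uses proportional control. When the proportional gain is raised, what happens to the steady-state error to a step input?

decrease

e_ss = 1/(1 + K_p·G(0)); a larger K_p raises the denominator, so e_ss decreases.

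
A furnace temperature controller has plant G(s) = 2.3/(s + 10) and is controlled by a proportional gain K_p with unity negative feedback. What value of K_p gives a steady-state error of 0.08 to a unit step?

K_p = 50

For a type-0 loop with proportional control, e_ss = 1/(1 + K_p·G(0)).
G(0) = 0.23. Require 1/(1 + K_p·0.23) = 0.08, so 1 + 0.23·K_p = 12.5.
K_p = (12.5 − 1)/0.23 = 50.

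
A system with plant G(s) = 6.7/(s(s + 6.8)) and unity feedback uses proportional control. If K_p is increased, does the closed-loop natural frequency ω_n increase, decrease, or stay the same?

increase

ω_n = √(6.7·K_p), which grows with K_p.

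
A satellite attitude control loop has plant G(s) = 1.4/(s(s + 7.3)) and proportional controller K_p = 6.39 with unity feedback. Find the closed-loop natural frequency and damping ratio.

ω_n = 2.99 rad/s, ζ = 1.22

With unity feedback the closed-loop characteristic equation is s² + 7.3s + 6.39·1.4 = s² + 7.3s + 8.946 = 0.
Matching s² + 2ζω_n s + ω_n²: ω_n = √8.946 = 2.991 rad/s and 2ζω_n = 7.3, so ζ = 7.3/(2·2.991) = 1.22.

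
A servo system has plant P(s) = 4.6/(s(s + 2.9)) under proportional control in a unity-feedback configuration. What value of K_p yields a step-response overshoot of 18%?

From %OS = 100·exp(−πζ/√(1−ζ²)) = 18%, ζ = −ln(0.18)/√(π²+ln²(0.18)) = 0.4791.
Characteristic equation s² + 2.9s + 4.6K_p = 0 gives ζ = 2.9/(2√(4.6K_p)).
Setting ζ = 0.4791: √(4.6K_p) = 2.9/(2·0.4791) = 3.026, so K_p = 9.159/4.6 = 1.99.

K_p = 1.99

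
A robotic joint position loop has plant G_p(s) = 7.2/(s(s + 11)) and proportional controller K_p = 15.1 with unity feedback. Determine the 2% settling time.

T_s ≈ 0.727 s

Closed-loop characteristic equation: s² + 11s + 108.7 = 0, so ω_n = 10.43 rad/s and ζ = 11/(2·10.43) = 0.5275.
2% settling time T_s ≈ 4/(ζω_n) = 4/5.5 = 0.727 s.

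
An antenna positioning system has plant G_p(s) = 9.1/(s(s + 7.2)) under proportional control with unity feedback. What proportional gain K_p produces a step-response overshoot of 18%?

K_p = 6.2

From %OS = 100·exp(−πζ/√(1−ζ²)) = 18%, ζ = −ln(0.18)/√(π²+ln²(0.18)) = 0.4791.
Characteristic equation s² + 7.2s + 9.1K_p = 0 gives ζ = 7.2/(2√(9.1K_p)).
Setting ζ = 0.4791: √(9.1K_p) = 7.2/(2·0.4791) = 7.514, so K_p = 56.46/9.1 = 6.2.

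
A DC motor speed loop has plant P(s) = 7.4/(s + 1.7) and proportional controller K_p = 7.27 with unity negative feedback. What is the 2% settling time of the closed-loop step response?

Closed-loop transfer function: T(s) = K_p·P(s)/(1 + K_p·P(s)) = 53.8/(s + 1.7 + 53.8) = 53.8/(s + 55.5).
Time constant τ = 1/55.5 = 0.01802 s, so the 2% settling time is about 4τ = 0.0721 s.

T_s ≈ 0.0721 s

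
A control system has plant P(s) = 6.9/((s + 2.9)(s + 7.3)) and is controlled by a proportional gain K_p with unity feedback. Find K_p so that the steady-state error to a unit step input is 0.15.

The loop is type 0, so e_ss(step) = 1/(1 + K_pos) with K_pos = K_p·P(0).
P(0) = 0.3259. Require 1/(1 + K_p·0.3259) = 0.15, so 1 + 0.3259·K_p = 6.667.
K_p = (6.667 − 1)/0.3259 = 17.4.

K_p = 17.4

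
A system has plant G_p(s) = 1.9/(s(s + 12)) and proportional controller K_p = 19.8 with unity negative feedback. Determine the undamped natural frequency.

1 + K_p·G_p(s) = 0 gives s² + 12s + 37.62 = 0.
So ω_n² = 37.62 ⇒ ω_n = 6.134 rad/s, and ζ = 12/(2ω_n) = 0.978.

ω_n = 6.13 rad/s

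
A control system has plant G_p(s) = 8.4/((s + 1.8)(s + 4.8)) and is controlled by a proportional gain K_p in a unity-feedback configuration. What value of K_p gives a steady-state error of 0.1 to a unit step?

K_p = 9.26

For a type-0 loop with proportional control, e_ss = 1/(1 + K_p·G_p(0)).
G_p(0) = 0.9722. Require 1/(1 + K_p·0.9722) = 0.1, so 1 + 0.9722·K_p = 10.
K_p = (10 − 1)/0.9722 = 9.26.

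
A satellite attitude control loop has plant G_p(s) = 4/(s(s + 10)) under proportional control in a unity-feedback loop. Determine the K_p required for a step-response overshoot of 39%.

K_p = 75.8

From %OS = 100·exp(−πζ/√(1−ζ²)) = 39%, ζ = −ln(0.39)/√(π²+ln²(0.39)) = 0.2871.
Characteristic equation s² + 10s + 4K_p = 0 gives ζ = 10/(2√(4K_p)).
Setting ζ = 0.2871: √(4K_p) = 10/(2·0.2871) = 17.42, so K_p = 303.3/4 = 75.8.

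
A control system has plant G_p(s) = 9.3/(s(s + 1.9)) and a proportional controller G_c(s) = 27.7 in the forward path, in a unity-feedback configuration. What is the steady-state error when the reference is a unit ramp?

The loop has one pole at the origin (type 1). Velocity error constant K_v = lim_{s→0} s·G_c(s)G_p(s) = 27.7·9.3/1.9 = 135.6.
Steady-state error to a unit ramp: e_ss = 1/K_v = 0.00738.

0.00738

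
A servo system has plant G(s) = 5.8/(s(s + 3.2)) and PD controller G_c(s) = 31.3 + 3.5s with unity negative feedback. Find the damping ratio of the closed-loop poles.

Forward path: (31.3 + 3.5s)·5.8/(s(s+3.2)). The closed-loop characteristic equation is s² + (3.2 + 5.8·3.5)s + 5.8·31.3 = 0.
That is s² + 23.5s + 181.5 = 0, so ω_n = 13.47 rad/s and ζ = 23.5/(2·13.47) = 0.8721.

ζ = 0.872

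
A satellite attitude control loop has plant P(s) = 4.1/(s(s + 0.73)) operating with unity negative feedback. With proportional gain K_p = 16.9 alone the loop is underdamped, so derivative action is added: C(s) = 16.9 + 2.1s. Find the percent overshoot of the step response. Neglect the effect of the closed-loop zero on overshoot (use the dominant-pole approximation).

11.9%

Forward path: (16.9 + 2.1s)·4.1/(s(s+0.73)). The closed-loop characteristic equation is s² + (0.73 + 4.1·2.1)s + 4.1·16.9 = 0.
That is s² + 9.34s + 69.29 = 0, so ω_n = 8.324 rad/s and ζ = 9.34/(2·8.324) = 0.561.
%OS = 100·exp(−πζ/√(1−ζ²)) = 11.9%.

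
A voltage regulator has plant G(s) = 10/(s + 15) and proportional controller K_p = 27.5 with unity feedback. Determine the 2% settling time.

Closed-loop transfer function: T(s) = K_p·G(s)/(1 + K_p·G(s)) = 275/(s + 15 + 275) = 275/(s + 290).
Time constant τ = 1/290 = 0.003448 s, so the 2% settling time is about 4τ = 0.0138 s.

T_s ≈ 0.0138 s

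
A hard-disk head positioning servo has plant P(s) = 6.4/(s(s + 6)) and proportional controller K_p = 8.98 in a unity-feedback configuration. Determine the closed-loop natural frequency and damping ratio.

ω_n = 7.58 rad/s, ζ = 0.396

The closed-loop denominator is s(s+6) + 8.98·6.4 = s² + 6s + 57.47.
So ω_n² = 57.47 ⇒ ω_n = 7.581 rad/s, and ζ = 6/(2ω_n) = 0.396.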